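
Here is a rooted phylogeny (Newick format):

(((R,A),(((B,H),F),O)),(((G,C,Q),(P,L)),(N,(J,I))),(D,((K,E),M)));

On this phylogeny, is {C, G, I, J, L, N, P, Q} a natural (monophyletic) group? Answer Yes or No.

The most recent common ancestor of these taxa subtends (((G,C,Q),(P,L)),(N,(J,I))).
That clade has exactly 8 tips — every listed taxon and nothing else — so the group is monophyletic.

Yes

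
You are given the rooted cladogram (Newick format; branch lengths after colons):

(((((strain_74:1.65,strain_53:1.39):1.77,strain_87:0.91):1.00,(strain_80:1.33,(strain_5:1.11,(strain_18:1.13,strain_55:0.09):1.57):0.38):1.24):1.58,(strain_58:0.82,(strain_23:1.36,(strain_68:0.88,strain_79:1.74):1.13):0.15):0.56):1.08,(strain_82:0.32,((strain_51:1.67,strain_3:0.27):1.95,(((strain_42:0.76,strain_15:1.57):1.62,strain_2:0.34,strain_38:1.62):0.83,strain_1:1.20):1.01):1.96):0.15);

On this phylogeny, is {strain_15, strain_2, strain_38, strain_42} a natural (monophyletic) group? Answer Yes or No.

Yes

The most recent common ancestor of these taxa subtends ((strain_42,strain_15),strain_2,strain_38).
That clade has exactly 4 tips — every listed taxon and nothing else — so the group is monophyletic.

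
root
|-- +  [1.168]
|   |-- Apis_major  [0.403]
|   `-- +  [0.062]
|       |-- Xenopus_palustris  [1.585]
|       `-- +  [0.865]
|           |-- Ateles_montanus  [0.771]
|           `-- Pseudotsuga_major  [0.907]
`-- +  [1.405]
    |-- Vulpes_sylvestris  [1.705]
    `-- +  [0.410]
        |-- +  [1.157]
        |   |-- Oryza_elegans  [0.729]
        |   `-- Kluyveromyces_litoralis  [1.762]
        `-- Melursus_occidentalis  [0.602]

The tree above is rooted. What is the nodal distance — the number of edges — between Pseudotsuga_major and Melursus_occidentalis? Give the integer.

7

The MRCA of Pseudotsuga_major and Melursus_occidentalis is the root of the tree.
From Pseudotsuga_major up to that node: 4 branches. From Melursus_occidentalis up to the same node: 3 branches. Total: 4 + 3 = 7.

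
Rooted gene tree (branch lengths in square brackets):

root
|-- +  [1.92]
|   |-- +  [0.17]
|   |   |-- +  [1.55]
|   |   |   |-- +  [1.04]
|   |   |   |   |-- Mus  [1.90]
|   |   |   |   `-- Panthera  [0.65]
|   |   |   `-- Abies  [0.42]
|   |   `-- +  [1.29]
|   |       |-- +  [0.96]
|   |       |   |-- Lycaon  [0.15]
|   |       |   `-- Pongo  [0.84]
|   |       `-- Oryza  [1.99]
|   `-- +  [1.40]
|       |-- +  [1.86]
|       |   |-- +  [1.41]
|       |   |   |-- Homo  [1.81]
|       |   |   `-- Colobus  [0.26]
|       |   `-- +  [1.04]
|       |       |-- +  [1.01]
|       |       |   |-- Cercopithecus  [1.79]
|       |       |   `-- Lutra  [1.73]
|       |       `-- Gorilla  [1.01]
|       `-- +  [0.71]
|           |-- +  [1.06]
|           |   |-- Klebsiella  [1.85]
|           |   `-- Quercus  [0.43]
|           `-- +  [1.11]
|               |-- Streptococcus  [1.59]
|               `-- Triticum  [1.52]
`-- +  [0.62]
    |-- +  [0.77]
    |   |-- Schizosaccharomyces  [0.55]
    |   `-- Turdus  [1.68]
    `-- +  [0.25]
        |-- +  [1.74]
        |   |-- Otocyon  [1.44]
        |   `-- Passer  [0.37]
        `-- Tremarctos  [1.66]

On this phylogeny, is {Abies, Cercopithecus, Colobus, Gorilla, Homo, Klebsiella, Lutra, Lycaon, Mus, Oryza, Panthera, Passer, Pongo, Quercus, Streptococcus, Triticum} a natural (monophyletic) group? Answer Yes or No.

No

The MRCA of the listed taxa is the root, so the smallest clade containing them is the whole tree.
That clade also contains Otocyon, Schizosaccharomyces, Tremarctos, Turdus, which are not in the proposed group, so the group is not monophyletic.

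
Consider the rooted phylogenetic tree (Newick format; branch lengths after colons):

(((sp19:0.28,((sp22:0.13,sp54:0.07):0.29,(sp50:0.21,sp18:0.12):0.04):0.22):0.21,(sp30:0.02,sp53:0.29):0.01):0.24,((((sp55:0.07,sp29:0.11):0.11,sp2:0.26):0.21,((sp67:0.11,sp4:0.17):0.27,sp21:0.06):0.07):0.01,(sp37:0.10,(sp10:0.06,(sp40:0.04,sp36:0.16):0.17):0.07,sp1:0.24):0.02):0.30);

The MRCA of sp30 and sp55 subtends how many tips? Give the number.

18

The MRCA of sp30 and sp55 is the root, so the clade is the entire tree.
That clade contains 18 terminal taxa: sp1, sp10, sp18, sp19, sp2, sp21, sp22, sp29, sp30, sp36, sp37, sp4, sp40, sp50, sp53, sp54, sp55, sp67.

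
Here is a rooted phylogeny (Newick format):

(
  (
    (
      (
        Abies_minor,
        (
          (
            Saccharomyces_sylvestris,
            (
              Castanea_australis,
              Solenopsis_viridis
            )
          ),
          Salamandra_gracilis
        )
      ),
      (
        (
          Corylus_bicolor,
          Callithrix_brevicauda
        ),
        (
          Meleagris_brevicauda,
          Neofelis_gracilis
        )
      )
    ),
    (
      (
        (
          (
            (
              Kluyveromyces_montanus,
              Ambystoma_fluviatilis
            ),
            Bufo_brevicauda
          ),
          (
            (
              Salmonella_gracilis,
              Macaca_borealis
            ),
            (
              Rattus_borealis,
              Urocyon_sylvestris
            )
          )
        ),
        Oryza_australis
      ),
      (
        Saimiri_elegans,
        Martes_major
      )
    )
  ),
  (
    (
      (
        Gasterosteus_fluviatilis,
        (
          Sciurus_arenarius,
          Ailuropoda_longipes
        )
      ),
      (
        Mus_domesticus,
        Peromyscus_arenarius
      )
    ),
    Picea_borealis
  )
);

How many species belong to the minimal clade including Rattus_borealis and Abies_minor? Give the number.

The MRCA of Rattus_borealis and Abies_minor is the node subtending (((Abies_minor,((Saccharomyces_sylvestris,(Castanea_australis,Solenopsis_viridis)),Salamandra_gracilis)),((Corylus_bicolor,Callithrix_brevicauda),(Meleagris_brevicauda,Neofelis_gracilis))),(((((Kluyveromyces_montanus,Ambystoma_fluviatilis),Bufo_brevicauda),((Salmonella_gracilis,Macaca_borealis),(Rattus_borealis,Urocyon_sylvestris))),Oryza_australis),(Saimiri_elegans,Martes_major))).
That clade contains 19 terminal taxa: Abies_minor, Ambystoma_fluviatilis, Bufo_brevicauda, Callithrix_brevicauda, Castanea_australis, Corylus_bicolor, Kluyveromyces_montanus, Macaca_borealis, Martes_major, Meleagris_brevicauda, Neofelis_gracilis, Oryza_australis, Rattus_borealis, Saccharomyces_sylvestris, Saimiri_elegans, Salamandra_gracilis, Salmonella_gracilis, Solenopsis_viridis, Urocyon_sylvestris.

19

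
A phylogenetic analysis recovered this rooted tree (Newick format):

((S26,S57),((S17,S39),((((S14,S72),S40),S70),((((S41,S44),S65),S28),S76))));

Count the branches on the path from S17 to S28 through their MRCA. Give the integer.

The MRCA of S17 and S28 is the node subtending ((S17,S39),((((S14,S72),S40),S70),((((S41,S44),S65),S28),S76))).
From S17 up to that node: 2 branches. From S28 up to the same node: 4 branches. Total: 2 + 4 = 6.

6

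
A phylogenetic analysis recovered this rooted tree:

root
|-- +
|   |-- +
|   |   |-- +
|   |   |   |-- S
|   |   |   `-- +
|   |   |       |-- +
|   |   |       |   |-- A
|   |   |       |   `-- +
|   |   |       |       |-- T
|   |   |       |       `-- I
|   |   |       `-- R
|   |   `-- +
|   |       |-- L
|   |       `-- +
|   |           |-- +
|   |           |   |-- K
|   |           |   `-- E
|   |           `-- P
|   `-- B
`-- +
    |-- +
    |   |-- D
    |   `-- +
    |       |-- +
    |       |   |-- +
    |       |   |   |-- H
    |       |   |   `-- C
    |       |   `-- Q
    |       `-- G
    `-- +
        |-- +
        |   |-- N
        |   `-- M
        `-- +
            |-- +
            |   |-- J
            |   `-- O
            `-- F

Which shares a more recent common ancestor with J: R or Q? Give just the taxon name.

The MRCA of J and Q subtends ((D,(((H,C),Q),G)),((N,M),((J,O),F))) (10 taxa).
The MRCA of J and R is the root, subtending the entire tree (20 taxa).
The first is nested inside the second, so J shares a more recent common ancestor with Q.

Q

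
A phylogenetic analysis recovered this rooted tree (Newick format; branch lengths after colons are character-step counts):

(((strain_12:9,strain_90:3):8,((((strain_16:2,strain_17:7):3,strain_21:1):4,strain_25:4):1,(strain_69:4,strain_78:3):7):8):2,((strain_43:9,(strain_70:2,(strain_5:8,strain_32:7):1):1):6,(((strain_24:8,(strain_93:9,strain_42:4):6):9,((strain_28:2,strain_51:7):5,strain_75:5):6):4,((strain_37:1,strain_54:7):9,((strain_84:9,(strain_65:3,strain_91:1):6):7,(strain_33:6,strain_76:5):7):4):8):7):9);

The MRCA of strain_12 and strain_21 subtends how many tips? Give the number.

The MRCA of strain_12 and strain_21 is the node subtending ((strain_12,strain_90),((((strain_16,strain_17),strain_21),strain_25),(strain_69,strain_78))).
That clade contains 8 terminal taxa: strain_12, strain_16, strain_17, strain_21, strain_25, strain_69, strain_78, strain_90.

8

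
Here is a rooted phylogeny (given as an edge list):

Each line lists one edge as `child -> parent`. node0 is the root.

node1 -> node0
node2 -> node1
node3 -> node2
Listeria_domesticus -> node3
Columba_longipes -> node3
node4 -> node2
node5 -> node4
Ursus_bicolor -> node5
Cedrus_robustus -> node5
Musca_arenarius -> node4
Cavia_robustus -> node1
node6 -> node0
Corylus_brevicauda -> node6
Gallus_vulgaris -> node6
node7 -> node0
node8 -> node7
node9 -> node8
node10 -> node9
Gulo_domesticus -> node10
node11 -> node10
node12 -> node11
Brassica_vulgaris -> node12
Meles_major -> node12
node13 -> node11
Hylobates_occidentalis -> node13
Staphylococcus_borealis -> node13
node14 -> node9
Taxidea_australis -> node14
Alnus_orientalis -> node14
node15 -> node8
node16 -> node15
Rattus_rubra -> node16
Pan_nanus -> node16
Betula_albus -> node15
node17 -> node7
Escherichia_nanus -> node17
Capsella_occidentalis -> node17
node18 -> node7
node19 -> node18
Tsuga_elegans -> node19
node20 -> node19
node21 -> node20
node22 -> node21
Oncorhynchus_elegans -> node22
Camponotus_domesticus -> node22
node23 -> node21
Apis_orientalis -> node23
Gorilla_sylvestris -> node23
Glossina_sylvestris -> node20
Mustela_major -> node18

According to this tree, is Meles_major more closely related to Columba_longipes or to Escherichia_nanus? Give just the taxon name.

Escherichia_nanus

The MRCA of Meles_major and Escherichia_nanus subtends ((((Gulo_domesticus,((Brassica_vulgaris,Meles_major),(Hylobates_occidentalis,Staphylococcus_borealis))),(Taxidea_australis,Alnus_orientalis)),((Rattus_rubra,Pan_nanus),Betula_albus)),(Escherichia_nanus,Capsella_occidentalis),((Tsuga_elegans,(((Oncorhynchus_elegans,Camponotus_domesticus),(Apis_orientalis,Gorilla_sylvestris)),Glossina_sylvestris)),Mustela_major)) (19 taxa).
The MRCA of Meles_major and Columba_longipes is the root, subtending the entire tree (27 taxa).
The first is nested inside the second, so Meles_major shares a more recent common ancestor with Escherichia_nanus.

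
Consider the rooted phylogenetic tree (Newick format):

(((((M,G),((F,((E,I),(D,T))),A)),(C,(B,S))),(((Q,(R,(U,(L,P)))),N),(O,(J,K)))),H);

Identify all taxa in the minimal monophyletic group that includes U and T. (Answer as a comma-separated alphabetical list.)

A, B, C, D, E, F, G, I, J, K, L, M, N, O, P, Q, R, S, T, U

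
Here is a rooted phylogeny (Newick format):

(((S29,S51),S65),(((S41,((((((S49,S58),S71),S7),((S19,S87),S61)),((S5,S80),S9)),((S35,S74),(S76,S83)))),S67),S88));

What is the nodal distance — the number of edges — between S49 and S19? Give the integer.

The MRCA of S49 and S19 is the node subtending ((((S49,S58),S71),S7),((S19,S87),S61)).
From S49 up to that node: 4 branches. From S19 up to the same node: 3 branches. Total: 4 + 3 = 7.

7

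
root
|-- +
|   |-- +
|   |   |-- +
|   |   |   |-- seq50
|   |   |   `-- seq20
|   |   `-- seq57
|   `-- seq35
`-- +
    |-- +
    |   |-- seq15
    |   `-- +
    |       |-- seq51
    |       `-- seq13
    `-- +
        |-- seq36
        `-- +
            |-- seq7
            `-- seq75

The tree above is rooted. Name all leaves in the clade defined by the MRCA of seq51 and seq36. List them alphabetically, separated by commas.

seq13, seq15, seq36, seq51, seq7, seq75

Tracing seq51: it sits inside (seq51,seq13).
Tracing seq36: it sits inside (seq36,(seq7,seq75)).
The smallest clade enclosing both is ((seq15,(seq51,seq13)),(seq36,(seq7,seq75))); the answer is its 6 terminal taxa in alphabetical order.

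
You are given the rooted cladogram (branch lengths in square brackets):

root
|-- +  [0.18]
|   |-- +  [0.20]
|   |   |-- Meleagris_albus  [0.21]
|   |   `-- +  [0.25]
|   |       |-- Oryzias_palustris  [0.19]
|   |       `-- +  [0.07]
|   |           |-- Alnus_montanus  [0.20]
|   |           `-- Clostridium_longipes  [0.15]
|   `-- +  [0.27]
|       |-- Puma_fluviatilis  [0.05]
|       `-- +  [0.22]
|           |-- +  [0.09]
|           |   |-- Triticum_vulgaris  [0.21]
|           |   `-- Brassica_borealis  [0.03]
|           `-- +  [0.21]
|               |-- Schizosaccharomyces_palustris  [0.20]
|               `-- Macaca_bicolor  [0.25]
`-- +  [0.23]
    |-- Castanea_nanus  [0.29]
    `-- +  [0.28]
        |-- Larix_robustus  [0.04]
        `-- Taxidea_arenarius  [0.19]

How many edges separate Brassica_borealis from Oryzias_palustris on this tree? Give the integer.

7

The MRCA of Brassica_borealis and Oryzias_palustris is the node subtending ((Meleagris_albus,(Oryzias_palustris,(Alnus_montanus,Clostridium_longipes))),(Puma_fluviatilis,((Triticum_vulgaris,Brassica_borealis),(Schizosaccharomyces_palustris,Macaca_bicolor)))).
From Brassica_borealis up to that node: 4 branches. From Oryzias_palustris up to the same node: 3 branches. Total: 4 + 3 = 7.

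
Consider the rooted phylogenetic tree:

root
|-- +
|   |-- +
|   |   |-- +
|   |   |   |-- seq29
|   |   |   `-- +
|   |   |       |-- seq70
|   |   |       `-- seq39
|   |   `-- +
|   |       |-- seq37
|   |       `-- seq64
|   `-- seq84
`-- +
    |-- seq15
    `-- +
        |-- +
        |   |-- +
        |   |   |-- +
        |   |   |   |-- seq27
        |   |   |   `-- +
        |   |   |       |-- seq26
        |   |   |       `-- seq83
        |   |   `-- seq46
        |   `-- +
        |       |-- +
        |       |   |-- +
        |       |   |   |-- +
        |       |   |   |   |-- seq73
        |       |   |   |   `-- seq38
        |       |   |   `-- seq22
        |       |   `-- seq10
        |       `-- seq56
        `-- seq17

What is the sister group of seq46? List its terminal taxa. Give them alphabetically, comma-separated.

seq46 attaches to the tree at the node subtending ((seq27,(seq26,seq83)),seq46).
The other lineage descending from that same node — the sister group — is (seq27,(seq26,seq83)); its 3 tips in alphabetical order are the answer.

seq26, seq27, seq83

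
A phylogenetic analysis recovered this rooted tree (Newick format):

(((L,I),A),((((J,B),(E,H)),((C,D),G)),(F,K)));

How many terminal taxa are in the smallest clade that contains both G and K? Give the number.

9

The MRCA of G and K is the node subtending ((((J,B),(E,H)),((C,D),G)),(F,K)).
That clade contains 9 terminal taxa: B, C, D, E, F, G, H, J, K.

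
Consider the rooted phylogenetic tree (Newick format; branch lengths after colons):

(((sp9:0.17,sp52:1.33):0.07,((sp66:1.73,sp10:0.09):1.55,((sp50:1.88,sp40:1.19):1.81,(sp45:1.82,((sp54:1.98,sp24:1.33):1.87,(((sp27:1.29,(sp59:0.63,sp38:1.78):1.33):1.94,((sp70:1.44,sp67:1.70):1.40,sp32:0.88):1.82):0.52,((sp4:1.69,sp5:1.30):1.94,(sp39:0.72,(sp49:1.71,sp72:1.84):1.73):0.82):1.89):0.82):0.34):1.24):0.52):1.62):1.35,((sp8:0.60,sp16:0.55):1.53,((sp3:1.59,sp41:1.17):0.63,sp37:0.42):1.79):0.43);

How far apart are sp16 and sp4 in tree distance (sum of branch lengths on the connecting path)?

The path runs sp16 → … → MRCA → … → sp4; the MRCA is the root of the tree.
Branch lengths along that path: 0.55 + 1.53 + 0.43 + 1.35 + 1.62 + 0.52 + 1.24 + 0.34 + 0.82 + 1.89 + 1.94 + 1.69 = 13.92.

13.92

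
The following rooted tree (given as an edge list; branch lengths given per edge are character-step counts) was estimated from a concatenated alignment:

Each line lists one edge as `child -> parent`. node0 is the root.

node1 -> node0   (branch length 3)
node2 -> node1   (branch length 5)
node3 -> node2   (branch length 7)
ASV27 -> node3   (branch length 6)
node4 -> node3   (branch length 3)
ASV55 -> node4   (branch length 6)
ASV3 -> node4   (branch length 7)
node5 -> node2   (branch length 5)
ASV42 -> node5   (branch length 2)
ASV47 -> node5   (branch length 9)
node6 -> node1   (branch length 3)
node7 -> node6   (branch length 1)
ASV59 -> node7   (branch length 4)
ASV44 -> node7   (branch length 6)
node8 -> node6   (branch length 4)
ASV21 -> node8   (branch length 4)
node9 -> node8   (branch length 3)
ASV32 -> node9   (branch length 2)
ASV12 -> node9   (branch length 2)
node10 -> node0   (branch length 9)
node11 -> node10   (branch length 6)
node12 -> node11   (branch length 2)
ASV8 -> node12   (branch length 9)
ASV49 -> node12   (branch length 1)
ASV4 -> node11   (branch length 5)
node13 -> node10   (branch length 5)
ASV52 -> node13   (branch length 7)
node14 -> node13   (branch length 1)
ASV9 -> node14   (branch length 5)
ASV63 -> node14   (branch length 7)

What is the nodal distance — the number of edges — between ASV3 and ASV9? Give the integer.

9

The MRCA of ASV3 and ASV9 is the root of the tree.
From ASV3 up to that node: 5 branches. From ASV9 up to the same node: 4 branches. Total: 5 + 4 = 9.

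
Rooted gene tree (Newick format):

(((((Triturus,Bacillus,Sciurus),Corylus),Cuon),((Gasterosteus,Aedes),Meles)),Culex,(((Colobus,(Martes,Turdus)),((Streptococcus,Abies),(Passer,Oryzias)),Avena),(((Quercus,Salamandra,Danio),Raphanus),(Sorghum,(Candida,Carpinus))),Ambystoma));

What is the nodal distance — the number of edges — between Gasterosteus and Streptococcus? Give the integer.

9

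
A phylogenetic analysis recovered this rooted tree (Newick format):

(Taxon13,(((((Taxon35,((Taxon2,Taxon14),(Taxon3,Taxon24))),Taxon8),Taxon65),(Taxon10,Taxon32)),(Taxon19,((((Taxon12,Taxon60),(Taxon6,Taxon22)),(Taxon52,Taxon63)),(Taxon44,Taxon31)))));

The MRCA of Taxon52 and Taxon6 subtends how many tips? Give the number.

6

The MRCA of Taxon52 and Taxon6 is the node subtending (((Taxon12,Taxon60),(Taxon6,Taxon22)),(Taxon52,Taxon63)).
That clade contains 6 terminal taxa: Taxon12, Taxon22, Taxon52, Taxon6, Taxon60, Taxon63.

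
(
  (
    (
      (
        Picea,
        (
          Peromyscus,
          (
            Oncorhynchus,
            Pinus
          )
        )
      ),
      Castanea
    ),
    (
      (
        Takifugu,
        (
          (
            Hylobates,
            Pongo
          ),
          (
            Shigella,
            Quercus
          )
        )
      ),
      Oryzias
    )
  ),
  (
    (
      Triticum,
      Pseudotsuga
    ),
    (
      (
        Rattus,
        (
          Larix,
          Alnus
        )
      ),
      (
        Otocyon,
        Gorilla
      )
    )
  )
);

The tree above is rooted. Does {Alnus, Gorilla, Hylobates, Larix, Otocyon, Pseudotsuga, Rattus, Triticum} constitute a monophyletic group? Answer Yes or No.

No

The MRCA of the listed taxa is the root, so the smallest clade containing them is the whole tree.
That clade also contains Castanea, Oncorhynchus, Oryzias, Peromyscus, Picea, Pinus, Pongo, Quercus, Shigella, Takifugu, which are not in the proposed group, so the group is not monophyletic.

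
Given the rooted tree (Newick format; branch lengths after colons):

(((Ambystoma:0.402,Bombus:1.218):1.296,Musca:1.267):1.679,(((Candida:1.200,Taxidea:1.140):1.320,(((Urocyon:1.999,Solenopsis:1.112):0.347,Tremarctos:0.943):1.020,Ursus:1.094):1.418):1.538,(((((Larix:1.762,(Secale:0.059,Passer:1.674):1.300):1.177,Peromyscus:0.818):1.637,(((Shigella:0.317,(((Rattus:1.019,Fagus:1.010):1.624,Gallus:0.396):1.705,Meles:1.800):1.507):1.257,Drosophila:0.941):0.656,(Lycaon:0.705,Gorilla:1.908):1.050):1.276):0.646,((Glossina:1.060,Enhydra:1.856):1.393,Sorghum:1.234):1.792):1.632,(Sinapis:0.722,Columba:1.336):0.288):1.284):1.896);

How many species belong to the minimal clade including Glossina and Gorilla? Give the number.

The MRCA of Glossina and Gorilla is the node subtending ((((Larix,(Secale,Passer)),Peromyscus),(((Shigella,(((Rattus,Fagus),Gallus),Meles)),Drosophila),(Lycaon,Gorilla))),((Glossina,Enhydra),Sorghum)).
That clade contains 15 terminal taxa: Drosophila, Enhydra, Fagus, Gallus, Glossina, Gorilla, Larix, Lycaon, Meles, Passer, Peromyscus, Rattus, Secale, Shigella, Sorghum.

15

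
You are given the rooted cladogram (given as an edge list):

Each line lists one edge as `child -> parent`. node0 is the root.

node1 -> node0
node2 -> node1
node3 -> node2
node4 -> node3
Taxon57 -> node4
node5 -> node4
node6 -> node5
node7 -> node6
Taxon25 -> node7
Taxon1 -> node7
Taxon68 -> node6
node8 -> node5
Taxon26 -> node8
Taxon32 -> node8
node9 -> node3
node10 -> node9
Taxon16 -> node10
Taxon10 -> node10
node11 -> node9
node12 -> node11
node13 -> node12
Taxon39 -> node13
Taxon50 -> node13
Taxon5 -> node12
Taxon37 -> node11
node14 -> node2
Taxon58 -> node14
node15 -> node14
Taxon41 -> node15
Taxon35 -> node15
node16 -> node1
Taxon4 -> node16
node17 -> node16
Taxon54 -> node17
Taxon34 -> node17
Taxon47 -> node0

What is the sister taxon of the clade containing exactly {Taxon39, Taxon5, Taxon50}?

The clade containing exactly {Taxon39, Taxon5, Taxon50} attaches to the tree at the node subtending (((Taxon39,Taxon50),Taxon5),Taxon37).
The other lineage descending from that same node — the sister group — is the single tip Taxon37.

Taxon37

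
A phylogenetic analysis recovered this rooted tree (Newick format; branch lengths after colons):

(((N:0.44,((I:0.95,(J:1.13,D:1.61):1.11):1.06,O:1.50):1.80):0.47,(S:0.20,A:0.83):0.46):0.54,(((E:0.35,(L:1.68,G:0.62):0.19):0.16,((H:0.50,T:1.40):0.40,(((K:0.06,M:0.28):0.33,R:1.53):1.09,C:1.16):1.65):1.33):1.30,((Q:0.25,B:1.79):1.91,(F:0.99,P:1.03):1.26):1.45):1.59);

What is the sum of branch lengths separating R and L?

The path runs R → … → MRCA → … → L; the MRCA is the node subtending ((E,(L,G)),((H,T),(((K,M),R),C))).
Branch lengths along that path: 1.53 + 1.09 + 1.65 + 1.33 + 0.16 + 0.19 + 1.68 = 7.63.

7.63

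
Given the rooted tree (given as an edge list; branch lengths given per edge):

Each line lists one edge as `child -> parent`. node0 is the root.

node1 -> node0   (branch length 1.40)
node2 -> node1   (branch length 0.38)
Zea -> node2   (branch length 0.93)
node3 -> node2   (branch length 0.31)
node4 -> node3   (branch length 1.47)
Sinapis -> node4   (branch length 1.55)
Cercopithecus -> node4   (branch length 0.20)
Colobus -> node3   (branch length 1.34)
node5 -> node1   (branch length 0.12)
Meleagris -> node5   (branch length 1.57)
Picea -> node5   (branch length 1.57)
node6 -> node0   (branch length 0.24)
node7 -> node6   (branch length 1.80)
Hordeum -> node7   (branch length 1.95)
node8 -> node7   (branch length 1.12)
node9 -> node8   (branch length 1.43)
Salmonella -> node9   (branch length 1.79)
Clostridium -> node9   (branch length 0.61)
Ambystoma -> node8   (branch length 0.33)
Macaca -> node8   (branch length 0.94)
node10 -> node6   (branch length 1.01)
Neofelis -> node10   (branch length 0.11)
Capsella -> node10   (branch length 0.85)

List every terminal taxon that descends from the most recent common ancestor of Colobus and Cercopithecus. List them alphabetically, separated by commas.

Cercopithecus, Colobus, Sinapis

Tracing Colobus: it sits inside ((Sinapis,Cercopithecus),Colobus).
Tracing Cercopithecus: it sits inside (Sinapis,Cercopithecus).
The smallest clade enclosing both is ((Sinapis,Cercopithecus),Colobus); the answer is its 3 terminal taxa in alphabetical order.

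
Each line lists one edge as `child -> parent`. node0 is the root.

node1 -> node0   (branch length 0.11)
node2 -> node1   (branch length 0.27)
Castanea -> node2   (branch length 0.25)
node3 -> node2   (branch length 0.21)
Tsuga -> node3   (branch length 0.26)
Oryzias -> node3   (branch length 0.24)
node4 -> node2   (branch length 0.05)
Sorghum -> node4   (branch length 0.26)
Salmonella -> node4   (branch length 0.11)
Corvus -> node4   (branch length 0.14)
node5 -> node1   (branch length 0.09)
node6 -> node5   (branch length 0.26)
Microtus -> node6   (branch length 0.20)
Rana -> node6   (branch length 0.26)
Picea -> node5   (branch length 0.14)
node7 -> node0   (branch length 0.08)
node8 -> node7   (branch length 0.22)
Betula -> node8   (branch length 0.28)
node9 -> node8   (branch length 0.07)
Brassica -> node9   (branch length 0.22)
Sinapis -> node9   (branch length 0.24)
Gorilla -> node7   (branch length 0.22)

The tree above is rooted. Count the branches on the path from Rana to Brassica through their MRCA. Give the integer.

The MRCA of Rana and Brassica is the root of the tree.
From Rana up to that node: 4 branches. From Brassica up to the same node: 4 branches. Total: 4 + 4 = 8.

8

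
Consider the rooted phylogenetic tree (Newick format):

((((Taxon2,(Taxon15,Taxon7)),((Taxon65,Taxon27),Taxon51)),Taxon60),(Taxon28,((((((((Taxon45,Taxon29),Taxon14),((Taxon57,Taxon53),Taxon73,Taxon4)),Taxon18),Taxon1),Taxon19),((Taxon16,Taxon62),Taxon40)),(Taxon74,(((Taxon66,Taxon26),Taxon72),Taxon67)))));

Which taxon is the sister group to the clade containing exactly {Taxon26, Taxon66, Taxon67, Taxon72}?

Taxon74

The clade containing exactly {Taxon26, Taxon66, Taxon67, Taxon72} attaches to the tree at the node subtending (Taxon74,(((Taxon66,Taxon26),Taxon72),Taxon67)).
The other lineage descending from that same node — the sister group — is the single tip Taxon74.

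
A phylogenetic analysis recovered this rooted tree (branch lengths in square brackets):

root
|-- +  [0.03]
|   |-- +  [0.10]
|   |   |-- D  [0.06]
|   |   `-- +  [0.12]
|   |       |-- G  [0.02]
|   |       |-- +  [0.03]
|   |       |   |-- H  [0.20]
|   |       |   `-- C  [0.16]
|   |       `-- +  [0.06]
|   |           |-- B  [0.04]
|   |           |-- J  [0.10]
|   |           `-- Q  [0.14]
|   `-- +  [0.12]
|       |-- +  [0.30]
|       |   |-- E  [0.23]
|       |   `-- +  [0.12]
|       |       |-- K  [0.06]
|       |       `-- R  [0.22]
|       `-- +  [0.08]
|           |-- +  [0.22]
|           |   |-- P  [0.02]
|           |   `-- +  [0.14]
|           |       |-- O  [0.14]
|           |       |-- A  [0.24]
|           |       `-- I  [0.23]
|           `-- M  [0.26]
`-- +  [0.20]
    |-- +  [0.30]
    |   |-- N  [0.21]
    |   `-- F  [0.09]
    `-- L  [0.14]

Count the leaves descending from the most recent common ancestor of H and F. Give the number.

The MRCA of H and F is the root, so the clade is the entire tree.
That clade contains 18 terminal taxa: A, B, C, D, E, F, G, H, I, J, K, L, M, N, O, P, Q, R.

18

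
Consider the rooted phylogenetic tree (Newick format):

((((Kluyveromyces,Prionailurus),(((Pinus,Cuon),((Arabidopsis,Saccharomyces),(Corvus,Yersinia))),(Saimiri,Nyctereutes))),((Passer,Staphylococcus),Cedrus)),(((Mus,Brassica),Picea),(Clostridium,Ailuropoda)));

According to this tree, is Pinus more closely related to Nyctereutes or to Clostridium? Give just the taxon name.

Nyctereutes

The MRCA of Pinus and Nyctereutes subtends (((Pinus,Cuon),((Arabidopsis,Saccharomyces),(Corvus,Yersinia))),(Saimiri,Nyctereutes)) (8 taxa).
The MRCA of Pinus and Clostridium is the root, subtending the entire tree (18 taxa).
The first is nested inside the second, so Pinus shares a more recent common ancestor with Nyctereutes.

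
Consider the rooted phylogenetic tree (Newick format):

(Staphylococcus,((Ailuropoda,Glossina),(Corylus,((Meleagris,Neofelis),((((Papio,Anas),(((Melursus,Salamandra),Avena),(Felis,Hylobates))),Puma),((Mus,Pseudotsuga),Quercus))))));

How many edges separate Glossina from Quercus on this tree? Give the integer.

7

The MRCA of Glossina and Quercus is the node subtending ((Ailuropoda,Glossina),(Corylus,((Meleagris,Neofelis),((((Papio,Anas),(((Melursus,Salamandra),Avena),(Felis,Hylobates))),Puma),((Mus,Pseudotsuga),Quercus))))).
From Glossina up to that node: 2 branches. From Quercus up to the same node: 5 branches. Total: 2 + 5 = 7.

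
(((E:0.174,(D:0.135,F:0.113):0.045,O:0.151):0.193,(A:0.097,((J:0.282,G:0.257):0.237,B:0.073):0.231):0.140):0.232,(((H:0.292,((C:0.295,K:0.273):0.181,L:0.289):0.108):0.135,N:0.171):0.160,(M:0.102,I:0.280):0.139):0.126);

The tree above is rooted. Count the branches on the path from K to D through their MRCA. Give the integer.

10

The MRCA of K and D is the root of the tree.
From K up to that node: 6 branches. From D up to the same node: 4 branches. Total: 6 + 4 = 10.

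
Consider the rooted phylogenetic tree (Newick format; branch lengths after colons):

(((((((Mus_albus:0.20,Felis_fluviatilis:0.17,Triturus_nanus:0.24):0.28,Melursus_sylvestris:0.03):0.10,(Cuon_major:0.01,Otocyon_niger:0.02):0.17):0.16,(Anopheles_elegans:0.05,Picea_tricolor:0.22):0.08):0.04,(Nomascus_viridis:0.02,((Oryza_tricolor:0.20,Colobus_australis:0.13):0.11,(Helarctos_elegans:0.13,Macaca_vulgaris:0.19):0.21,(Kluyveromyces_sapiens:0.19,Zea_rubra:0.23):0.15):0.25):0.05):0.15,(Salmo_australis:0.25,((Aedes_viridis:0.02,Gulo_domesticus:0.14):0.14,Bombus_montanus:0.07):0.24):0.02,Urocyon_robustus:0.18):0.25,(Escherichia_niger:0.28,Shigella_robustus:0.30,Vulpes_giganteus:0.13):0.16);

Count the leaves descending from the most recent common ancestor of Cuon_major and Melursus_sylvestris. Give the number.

6

The MRCA of Cuon_major and Melursus_sylvestris is the node subtending (((Mus_albus,Felis_fluviatilis,Triturus_nanus),Melursus_sylvestris),(Cuon_major,Otocyon_niger)).
That clade contains 6 terminal taxa: Cuon_major, Felis_fluviatilis, Melursus_sylvestris, Mus_albus, Otocyon_niger, Triturus_nanus.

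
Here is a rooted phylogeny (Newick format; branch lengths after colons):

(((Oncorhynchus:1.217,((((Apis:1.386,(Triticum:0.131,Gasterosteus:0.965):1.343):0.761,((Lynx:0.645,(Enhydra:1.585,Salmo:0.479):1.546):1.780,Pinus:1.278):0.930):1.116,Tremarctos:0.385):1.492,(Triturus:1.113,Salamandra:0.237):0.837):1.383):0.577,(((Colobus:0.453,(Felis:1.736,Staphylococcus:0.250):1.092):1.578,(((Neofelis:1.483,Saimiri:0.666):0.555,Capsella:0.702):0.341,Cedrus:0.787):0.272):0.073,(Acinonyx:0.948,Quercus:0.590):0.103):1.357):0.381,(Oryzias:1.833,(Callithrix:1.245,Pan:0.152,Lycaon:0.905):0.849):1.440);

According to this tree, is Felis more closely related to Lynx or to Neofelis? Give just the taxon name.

The MRCA of Felis and Neofelis subtends ((Colobus,(Felis,Staphylococcus)),(((Neofelis,Saimiri),Capsella),Cedrus)) (7 taxa).
The MRCA of Felis and Lynx subtends ((Oncorhynchus,((((Apis,(Triticum,Gasterosteus)),((Lynx,(Enhydra,Salmo)),Pinus)),Tremarctos),(Triturus,Salamandra))),(((Colobus,(Felis,Staphylococcus)),(((Neofelis,Saimiri),Capsella),Cedrus)),(Acinonyx,Quercus))) (20 taxa).
The first is nested inside the second, so Felis shares a more recent common ancestor with Neofelis.

Neofelis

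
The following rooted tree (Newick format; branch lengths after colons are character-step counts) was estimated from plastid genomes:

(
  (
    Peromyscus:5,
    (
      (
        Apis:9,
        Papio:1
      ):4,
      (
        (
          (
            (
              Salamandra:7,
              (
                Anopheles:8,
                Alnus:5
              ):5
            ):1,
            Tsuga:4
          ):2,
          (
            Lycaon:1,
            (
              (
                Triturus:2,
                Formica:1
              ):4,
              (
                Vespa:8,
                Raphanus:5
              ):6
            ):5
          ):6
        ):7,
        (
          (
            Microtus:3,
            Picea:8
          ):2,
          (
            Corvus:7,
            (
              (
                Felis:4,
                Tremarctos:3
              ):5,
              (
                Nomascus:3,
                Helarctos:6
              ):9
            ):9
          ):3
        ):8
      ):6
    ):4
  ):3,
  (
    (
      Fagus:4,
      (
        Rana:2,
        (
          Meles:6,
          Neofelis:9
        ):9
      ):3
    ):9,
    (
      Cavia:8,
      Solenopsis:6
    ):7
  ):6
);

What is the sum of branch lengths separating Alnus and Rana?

53

The path runs Alnus → … → MRCA → … → Rana; the MRCA is the root of the tree.
Branch lengths along that path: 5 + 5 + 1 + 2 + 7 + 6 + 4 + 3 + 6 + 9 + 3 + 2 = 53.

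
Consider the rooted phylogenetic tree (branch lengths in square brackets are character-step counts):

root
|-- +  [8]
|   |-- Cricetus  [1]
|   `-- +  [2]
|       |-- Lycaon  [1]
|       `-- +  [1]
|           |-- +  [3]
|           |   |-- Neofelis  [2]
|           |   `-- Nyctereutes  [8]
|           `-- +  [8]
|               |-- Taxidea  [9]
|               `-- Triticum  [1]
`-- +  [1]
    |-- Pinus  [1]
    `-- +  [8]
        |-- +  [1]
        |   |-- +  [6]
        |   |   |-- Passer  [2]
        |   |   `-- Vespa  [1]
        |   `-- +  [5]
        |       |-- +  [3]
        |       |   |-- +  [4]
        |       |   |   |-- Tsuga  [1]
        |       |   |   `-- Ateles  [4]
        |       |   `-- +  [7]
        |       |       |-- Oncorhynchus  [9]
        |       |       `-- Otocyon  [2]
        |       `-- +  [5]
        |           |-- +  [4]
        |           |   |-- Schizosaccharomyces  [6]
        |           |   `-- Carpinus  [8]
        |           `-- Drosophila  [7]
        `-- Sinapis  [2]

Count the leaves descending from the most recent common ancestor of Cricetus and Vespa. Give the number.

17

The MRCA of Cricetus and Vespa is the root, so the clade is the entire tree.
That clade contains 17 terminal taxa: Ateles, Carpinus, Cricetus, Drosophila, Lycaon, Neofelis, Nyctereutes, Oncorhynchus, Otocyon, Passer, Pinus, Schizosaccharomyces, Sinapis, Taxidea, Triticum, Tsuga, Vespa.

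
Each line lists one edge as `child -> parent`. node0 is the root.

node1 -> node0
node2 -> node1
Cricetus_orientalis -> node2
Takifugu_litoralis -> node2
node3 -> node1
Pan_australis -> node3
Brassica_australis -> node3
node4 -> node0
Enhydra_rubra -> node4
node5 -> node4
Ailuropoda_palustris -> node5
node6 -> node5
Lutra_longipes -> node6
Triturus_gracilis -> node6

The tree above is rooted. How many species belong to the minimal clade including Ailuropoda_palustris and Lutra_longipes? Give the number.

3

The MRCA of Ailuropoda_palustris and Lutra_longipes is the node subtending (Ailuropoda_palustris,(Lutra_longipes,Triturus_gracilis)).
That clade contains 3 terminal taxa: Ailuropoda_palustris, Lutra_longipes, Triturus_gracilis.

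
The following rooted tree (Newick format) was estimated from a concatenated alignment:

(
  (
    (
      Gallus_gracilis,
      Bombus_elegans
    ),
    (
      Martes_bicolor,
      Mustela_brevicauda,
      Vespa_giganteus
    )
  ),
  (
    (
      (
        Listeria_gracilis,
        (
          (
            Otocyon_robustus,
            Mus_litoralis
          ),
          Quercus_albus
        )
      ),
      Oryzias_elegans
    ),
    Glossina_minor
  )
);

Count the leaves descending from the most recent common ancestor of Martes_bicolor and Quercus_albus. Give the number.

The MRCA of Martes_bicolor and Quercus_albus is the root, so the clade is the entire tree.
That clade contains 11 terminal taxa: Bombus_elegans, Gallus_gracilis, Glossina_minor, Listeria_gracilis, Martes_bicolor, Mus_litoralis, Mustela_brevicauda, Oryzias_elegans, Otocyon_robustus, Quercus_albus, Vespa_giganteus.

11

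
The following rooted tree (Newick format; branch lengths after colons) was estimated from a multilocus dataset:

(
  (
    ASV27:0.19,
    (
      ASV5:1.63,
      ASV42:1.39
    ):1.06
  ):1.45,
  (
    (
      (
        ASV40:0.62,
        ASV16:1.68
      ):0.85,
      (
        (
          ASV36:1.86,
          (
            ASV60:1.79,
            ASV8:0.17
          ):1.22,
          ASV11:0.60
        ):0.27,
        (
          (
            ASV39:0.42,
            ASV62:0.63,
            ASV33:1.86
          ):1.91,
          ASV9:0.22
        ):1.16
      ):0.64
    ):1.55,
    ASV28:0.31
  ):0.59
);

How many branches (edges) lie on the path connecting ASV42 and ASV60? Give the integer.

9

The MRCA of ASV42 and ASV60 is the root of the tree.
From ASV42 up to that node: 3 branches. From ASV60 up to the same node: 6 branches. Total: 3 + 6 = 9.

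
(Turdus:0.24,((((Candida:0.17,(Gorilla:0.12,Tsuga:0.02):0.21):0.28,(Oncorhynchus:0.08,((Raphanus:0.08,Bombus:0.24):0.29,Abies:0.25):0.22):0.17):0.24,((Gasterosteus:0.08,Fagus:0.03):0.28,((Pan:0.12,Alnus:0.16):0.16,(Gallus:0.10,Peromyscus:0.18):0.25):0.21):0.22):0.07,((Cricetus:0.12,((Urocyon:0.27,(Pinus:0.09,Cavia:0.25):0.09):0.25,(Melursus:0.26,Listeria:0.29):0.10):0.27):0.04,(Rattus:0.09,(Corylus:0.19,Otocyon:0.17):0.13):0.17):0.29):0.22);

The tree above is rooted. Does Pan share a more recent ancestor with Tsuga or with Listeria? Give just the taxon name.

Tsuga

The MRCA of Pan and Tsuga subtends (((Candida,(Gorilla,Tsuga)),(Oncorhynchus,((Raphanus,Bombus),Abies))),((Gasterosteus,Fagus),((Pan,Alnus),(Gallus,Peromyscus)))) (13 taxa).
The MRCA of Pan and Listeria subtends ((((Candida,(Gorilla,Tsuga)),(Oncorhynchus,((Raphanus,Bombus),Abies))),((Gasterosteus,Fagus),((Pan,Alnus),(Gallus,Peromyscus)))),((Cricetus,((Urocyon,(Pinus,Cavia)),(Melursus,Listeria))),(Rattus,(Corylus,Otocyon)))) (22 taxa).
The first is nested inside the second, so Pan shares a more recent common ancestor with Tsuga.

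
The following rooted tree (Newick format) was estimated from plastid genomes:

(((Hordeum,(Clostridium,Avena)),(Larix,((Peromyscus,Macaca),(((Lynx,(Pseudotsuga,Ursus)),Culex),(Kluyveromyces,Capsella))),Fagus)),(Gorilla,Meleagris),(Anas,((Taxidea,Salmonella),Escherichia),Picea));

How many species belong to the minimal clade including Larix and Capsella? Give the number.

The MRCA of Larix and Capsella is the node subtending (Larix,((Peromyscus,Macaca),(((Lynx,(Pseudotsuga,Ursus)),Culex),(Kluyveromyces,Capsella))),Fagus).
That clade contains 10 terminal taxa: Capsella, Culex, Fagus, Kluyveromyces, Larix, Lynx, Macaca, Peromyscus, Pseudotsuga, Ursus.

10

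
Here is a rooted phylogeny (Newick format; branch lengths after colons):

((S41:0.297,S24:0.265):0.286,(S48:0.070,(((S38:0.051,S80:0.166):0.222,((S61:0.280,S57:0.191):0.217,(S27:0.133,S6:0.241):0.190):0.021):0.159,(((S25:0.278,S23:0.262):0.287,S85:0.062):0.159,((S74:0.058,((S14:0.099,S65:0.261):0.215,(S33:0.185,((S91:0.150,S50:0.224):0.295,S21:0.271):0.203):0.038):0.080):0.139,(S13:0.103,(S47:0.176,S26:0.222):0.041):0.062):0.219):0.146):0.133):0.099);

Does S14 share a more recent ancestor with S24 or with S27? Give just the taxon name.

S27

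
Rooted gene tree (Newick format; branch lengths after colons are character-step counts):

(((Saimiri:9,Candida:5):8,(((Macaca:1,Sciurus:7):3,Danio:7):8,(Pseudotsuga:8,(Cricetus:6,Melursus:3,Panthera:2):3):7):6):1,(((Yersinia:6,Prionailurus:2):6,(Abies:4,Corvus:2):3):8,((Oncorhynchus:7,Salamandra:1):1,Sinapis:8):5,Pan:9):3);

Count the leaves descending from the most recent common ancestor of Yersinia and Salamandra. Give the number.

8

The MRCA of Yersinia and Salamandra is the node subtending (((Yersinia,Prionailurus),(Abies,Corvus)),((Oncorhynchus,Salamandra),Sinapis),Pan).
That clade contains 8 terminal taxa: Abies, Corvus, Oncorhynchus, Pan, Prionailurus, Salamandra, Sinapis, Yersinia.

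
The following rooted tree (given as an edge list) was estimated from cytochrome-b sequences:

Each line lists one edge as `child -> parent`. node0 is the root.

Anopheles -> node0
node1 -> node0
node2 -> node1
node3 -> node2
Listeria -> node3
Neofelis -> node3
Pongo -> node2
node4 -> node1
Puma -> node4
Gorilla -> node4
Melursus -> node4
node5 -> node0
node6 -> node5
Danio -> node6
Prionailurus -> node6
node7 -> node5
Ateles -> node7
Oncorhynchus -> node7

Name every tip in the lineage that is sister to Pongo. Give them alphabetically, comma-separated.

Listeria, Neofelis

Pongo attaches to the tree at the node subtending ((Listeria,Neofelis),Pongo).
The other lineage descending from that same node — the sister group — is (Listeria,Neofelis); its 2 tips in alphabetical order are the answer.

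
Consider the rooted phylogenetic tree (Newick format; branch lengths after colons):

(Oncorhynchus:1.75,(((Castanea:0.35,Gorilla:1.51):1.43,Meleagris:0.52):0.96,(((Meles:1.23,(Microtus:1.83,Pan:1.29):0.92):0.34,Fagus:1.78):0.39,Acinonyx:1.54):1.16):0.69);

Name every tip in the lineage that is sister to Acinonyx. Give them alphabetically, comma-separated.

Fagus, Meles, Microtus, Pan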